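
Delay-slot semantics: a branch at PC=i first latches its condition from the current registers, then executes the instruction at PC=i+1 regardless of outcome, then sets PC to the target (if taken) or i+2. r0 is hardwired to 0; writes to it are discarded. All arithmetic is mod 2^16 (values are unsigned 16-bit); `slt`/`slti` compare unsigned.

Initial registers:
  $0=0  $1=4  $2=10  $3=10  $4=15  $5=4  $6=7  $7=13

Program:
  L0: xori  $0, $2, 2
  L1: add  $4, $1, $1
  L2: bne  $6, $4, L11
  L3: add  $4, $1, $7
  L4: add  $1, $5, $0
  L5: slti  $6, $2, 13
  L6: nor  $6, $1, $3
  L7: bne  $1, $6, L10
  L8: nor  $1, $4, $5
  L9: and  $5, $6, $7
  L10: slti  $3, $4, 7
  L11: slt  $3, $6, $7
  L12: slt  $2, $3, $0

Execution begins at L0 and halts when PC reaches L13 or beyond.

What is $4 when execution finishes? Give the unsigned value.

17

#0 xori  $0, $2, 2 ; 0/4/10/10/15/4/7/13
#1 add  $4, $1, $1 ; 0/4/10/10/8/4/7/13
#2 bne  $6, $4, L11 ; 0/4/10/10/8/4/7/13 ; →target
#3 add  $4, $1, $7 ; 0/4/10/10/17/4/7/13
#11 slt  $3, $6, $7 ; 0/4/10/1/17/4/7/13
#12 slt  $2, $3, $0 ; 0/4/0/1/17/4/7/13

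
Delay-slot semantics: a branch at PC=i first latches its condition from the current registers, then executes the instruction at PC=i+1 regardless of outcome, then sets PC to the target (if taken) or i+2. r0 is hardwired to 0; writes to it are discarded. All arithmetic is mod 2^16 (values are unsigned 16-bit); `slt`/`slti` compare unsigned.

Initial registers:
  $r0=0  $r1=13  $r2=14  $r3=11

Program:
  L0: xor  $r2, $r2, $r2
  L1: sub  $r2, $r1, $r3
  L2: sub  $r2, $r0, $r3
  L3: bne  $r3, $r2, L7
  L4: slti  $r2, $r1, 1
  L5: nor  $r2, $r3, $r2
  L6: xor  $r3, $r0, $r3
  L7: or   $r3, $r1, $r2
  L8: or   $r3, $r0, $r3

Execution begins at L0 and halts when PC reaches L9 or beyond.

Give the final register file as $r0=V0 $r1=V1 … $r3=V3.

#0 xor  $r2, $r2, $r2 ; 0/13/0/11
#1 sub  $r2, $r1, $r3 ; 0/13/2/11
#2 sub  $r2, $r0, $r3 ; 0/13/65525/11
#3 bne  $r3, $r2, L7 ; 0/13/65525/11 ; →target
#4 slti  $r2, $r1, 1 ; 0/13/0/11
#7 or   $r3, $r1, $r2 ; 0/13/0/13
#8 or   $r3, $r0, $r3 ; 0/13/0/13

$r0=0 $r1=13 $r2=0 $r3=13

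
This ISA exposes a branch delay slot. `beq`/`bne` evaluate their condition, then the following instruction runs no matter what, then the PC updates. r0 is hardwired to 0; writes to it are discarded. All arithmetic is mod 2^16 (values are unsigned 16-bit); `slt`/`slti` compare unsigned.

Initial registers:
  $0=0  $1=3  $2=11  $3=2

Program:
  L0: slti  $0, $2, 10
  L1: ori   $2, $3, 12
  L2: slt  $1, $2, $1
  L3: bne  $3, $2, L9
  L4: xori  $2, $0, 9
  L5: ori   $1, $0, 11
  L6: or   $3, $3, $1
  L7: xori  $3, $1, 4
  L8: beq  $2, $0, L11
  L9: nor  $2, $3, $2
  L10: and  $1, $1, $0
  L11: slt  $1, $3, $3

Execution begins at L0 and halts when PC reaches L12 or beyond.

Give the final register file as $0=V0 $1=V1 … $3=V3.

PC=0  slti  $0, $2, 10       | $0=0 $1=3 $2=11 $3=2
PC=1  ori   $2, $3, 12       | $0=0 $1=3 $2=14 $3=2
PC=2  slt  $1, $2, $1        | $0=0 $1=0 $2=14 $3=2
PC=3  bne  $3, $2, L9        | $0=0 $1=0 $2=14 $3=2  [TAKEN]
PC=4  xori  $2, $0, 9        | $0=0 $1=0 $2=9 $3=2
PC=9  nor  $2, $3, $2        | $0=0 $1=0 $2=65524 $3=2
PC=10 and  $1, $1, $0        | $0=0 $1=0 $2=65524 $3=2
PC=11 slt  $1, $3, $3        | $0=0 $1=0 $2=65524 $3=2

$0=0 $1=0 $2=65524 $3=2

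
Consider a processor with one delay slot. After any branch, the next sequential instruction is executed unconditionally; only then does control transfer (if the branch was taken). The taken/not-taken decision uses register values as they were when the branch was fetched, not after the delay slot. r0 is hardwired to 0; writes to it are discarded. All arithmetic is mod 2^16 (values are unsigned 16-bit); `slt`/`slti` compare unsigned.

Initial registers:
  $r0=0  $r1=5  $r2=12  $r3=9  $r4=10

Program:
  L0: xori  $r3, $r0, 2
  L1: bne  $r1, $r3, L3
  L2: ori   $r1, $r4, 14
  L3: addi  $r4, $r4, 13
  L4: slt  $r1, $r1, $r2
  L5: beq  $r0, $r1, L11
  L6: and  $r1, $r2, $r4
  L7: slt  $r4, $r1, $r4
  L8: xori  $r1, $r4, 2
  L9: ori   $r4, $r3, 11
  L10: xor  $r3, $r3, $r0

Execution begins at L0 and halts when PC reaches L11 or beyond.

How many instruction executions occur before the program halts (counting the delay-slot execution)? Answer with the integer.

#0 xori  $r3, $r0, 2 ; 0/5/12/2/10
#1 bne  $r1, $r3, L3 ; 0/5/12/2/10 ; →target
#2 ori   $r1, $r4, 14 ; 0/14/12/2/10
#3 addi  $r4, $r4, 13 ; 0/14/12/2/23
#4 slt  $r1, $r1, $r2 ; 0/0/12/2/23
#5 beq  $r0, $r1, L11 ; 0/0/12/2/23 ; →target
#6 and  $r1, $r2, $r4 ; 0/4/12/2/23

7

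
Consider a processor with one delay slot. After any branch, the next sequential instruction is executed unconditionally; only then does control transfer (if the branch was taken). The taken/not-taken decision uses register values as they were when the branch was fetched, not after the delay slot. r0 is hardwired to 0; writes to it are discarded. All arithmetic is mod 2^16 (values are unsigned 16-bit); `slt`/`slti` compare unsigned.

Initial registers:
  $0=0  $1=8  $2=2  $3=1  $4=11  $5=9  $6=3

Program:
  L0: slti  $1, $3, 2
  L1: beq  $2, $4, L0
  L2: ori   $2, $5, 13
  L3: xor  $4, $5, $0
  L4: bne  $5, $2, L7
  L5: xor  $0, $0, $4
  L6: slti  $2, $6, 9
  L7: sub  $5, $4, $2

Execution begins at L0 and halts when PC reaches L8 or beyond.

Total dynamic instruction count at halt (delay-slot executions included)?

7

[0] slti  $1, $3, 2  →  {$0:0, $1:1, $2:2, $3:1, $4:11, $5:9, $6:3}
[1] beq  $2, $4, L0  →  {$0:0, $1:1, $2:2, $3:1, $4:11, $5:9, $6:3}  ⟨branch fallthrough⟩
[2] ori   $2, $5, 13  →  {$0:0, $1:1, $2:13, $3:1, $4:11, $5:9, $6:3}
[3] xor  $4, $5, $0  →  {$0:0, $1:1, $2:13, $3:1, $4:9, $5:9, $6:3}
[4] bne  $5, $2, L7  →  {$0:0, $1:1, $2:13, $3:1, $4:9, $5:9, $6:3}  ⟨branch taken⟩
[5] xor  $0, $0, $4  →  {$0:0, $1:1, $2:13, $3:1, $4:9, $5:9, $6:3}
[7] sub  $5, $4, $2  →  {$0:0, $1:1, $2:13, $3:1, $4:9, $5:65532, $6:3}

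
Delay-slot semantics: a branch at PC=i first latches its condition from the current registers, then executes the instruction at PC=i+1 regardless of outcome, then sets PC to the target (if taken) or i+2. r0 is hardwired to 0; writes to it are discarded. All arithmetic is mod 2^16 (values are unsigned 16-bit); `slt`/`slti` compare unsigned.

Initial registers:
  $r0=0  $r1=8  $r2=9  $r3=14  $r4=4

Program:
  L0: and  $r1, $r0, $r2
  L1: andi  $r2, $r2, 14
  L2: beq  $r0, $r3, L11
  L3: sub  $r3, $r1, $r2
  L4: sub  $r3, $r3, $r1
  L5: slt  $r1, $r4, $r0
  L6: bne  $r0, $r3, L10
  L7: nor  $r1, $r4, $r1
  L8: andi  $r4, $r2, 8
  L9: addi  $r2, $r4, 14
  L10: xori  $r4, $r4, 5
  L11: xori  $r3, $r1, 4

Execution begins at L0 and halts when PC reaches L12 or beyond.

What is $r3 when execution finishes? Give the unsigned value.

65535

#0 and  $r1, $r0, $r2 ; 0/0/9/14/4
#1 andi  $r2, $r2, 14 ; 0/0/8/14/4
#2 beq  $r0, $r3, L11 ; 0/0/8/14/4 ; →fallthru
#3 sub  $r3, $r1, $r2 ; 0/0/8/65528/4
#4 sub  $r3, $r3, $r1 ; 0/0/8/65528/4
#5 slt  $r1, $r4, $r0 ; 0/0/8/65528/4
#6 bne  $r0, $r3, L10 ; 0/0/8/65528/4 ; →target
#7 nor  $r1, $r4, $r1 ; 0/65531/8/65528/4
#10 xori  $r4, $r4, 5 ; 0/65531/8/65528/1
#11 xori  $r3, $r1, 4 ; 0/65531/8/65535/1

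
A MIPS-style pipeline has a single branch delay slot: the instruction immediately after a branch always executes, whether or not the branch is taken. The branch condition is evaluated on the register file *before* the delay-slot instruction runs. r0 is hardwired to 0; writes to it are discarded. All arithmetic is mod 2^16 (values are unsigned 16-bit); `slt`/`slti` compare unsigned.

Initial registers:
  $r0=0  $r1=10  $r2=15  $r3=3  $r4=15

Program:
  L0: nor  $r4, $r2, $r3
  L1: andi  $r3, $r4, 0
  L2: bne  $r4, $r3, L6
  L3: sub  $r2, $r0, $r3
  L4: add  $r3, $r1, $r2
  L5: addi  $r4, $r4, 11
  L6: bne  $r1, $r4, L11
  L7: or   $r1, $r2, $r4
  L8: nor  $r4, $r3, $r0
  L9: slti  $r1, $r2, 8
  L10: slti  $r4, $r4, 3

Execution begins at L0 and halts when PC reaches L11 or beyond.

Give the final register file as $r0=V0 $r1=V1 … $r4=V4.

$r0=0 $r1=65520 $r2=0 $r3=0 $r4=65520

[0] nor  $r4, $r2, $r3  →  {$r0:0, $r1:10, $r2:15, $r3:3, $r4:65520}
[1] andi  $r3, $r4, 0  →  {$r0:0, $r1:10, $r2:15, $r3:0, $r4:65520}
[2] bne  $r4, $r3, L6  →  {$r0:0, $r1:10, $r2:15, $r3:0, $r4:65520}  ⟨branch taken⟩
[3] sub  $r2, $r0, $r3  →  {$r0:0, $r1:10, $r2:0, $r3:0, $r4:65520}
[6] bne  $r1, $r4, L11  →  {$r0:0, $r1:10, $r2:0, $r3:0, $r4:65520}  ⟨branch taken⟩
[7] or   $r1, $r2, $r4  →  {$r0:0, $r1:65520, $r2:0, $r3:0, $r4:65520}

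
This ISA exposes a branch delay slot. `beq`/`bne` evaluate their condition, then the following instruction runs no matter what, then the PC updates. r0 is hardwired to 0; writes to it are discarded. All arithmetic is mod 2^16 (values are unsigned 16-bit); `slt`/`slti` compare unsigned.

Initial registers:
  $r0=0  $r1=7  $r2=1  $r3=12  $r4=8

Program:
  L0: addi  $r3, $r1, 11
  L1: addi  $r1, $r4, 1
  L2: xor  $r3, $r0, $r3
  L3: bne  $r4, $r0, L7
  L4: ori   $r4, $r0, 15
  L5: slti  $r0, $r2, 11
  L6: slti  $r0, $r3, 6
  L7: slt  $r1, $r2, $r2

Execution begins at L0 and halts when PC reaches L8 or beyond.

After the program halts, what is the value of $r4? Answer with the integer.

15

#0 addi  $r3, $r1, 11 ; 0/7/1/18/8
#1 addi  $r1, $r4, 1 ; 0/9/1/18/8
#2 xor  $r3, $r0, $r3 ; 0/9/1/18/8
#3 bne  $r4, $r0, L7 ; 0/9/1/18/8 ; →target
#4 ori   $r4, $r0, 15 ; 0/9/1/18/15
#7 slt  $r1, $r2, $r2 ; 0/0/1/18/15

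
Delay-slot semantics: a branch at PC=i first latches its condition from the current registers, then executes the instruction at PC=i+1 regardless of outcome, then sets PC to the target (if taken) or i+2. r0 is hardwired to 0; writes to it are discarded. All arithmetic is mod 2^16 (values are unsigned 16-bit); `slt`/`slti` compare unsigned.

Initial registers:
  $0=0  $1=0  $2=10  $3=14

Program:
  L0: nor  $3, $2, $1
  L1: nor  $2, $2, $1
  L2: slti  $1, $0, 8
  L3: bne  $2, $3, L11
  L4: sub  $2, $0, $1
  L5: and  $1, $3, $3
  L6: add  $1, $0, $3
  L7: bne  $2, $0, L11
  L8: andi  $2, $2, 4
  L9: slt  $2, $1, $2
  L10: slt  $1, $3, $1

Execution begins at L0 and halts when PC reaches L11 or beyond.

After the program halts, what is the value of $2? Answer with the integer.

4

#0 nor  $3, $2, $1 ; 0/0/10/65525
#1 nor  $2, $2, $1 ; 0/0/65525/65525
#2 slti  $1, $0, 8 ; 0/1/65525/65525
#3 bne  $2, $3, L11 ; 0/1/65525/65525 ; →fallthru
#4 sub  $2, $0, $1 ; 0/1/65535/65525
#5 and  $1, $3, $3 ; 0/65525/65535/65525
#6 add  $1, $0, $3 ; 0/65525/65535/65525
#7 bne  $2, $0, L11 ; 0/65525/65535/65525 ; →target
#8 andi  $2, $2, 4 ; 0/65525/4/65525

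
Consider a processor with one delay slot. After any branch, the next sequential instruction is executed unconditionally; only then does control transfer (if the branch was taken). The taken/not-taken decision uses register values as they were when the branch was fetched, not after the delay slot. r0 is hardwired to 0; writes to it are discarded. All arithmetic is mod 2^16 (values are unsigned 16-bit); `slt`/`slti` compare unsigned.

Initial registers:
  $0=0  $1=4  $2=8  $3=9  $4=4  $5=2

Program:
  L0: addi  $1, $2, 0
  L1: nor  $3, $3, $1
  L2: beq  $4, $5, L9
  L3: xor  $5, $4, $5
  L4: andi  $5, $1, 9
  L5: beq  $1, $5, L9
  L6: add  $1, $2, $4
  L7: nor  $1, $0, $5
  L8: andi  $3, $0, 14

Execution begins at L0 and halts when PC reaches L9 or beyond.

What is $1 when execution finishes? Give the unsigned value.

12

#0 addi  $1, $2, 0 ; 0/8/8/9/4/2
#1 nor  $3, $3, $1 ; 0/8/8/65526/4/2
#2 beq  $4, $5, L9 ; 0/8/8/65526/4/2 ; →fallthru
#3 xor  $5, $4, $5 ; 0/8/8/65526/4/6
#4 andi  $5, $1, 9 ; 0/8/8/65526/4/8
#5 beq  $1, $5, L9 ; 0/8/8/65526/4/8 ; →target
#6 add  $1, $2, $4 ; 0/12/8/65526/4/8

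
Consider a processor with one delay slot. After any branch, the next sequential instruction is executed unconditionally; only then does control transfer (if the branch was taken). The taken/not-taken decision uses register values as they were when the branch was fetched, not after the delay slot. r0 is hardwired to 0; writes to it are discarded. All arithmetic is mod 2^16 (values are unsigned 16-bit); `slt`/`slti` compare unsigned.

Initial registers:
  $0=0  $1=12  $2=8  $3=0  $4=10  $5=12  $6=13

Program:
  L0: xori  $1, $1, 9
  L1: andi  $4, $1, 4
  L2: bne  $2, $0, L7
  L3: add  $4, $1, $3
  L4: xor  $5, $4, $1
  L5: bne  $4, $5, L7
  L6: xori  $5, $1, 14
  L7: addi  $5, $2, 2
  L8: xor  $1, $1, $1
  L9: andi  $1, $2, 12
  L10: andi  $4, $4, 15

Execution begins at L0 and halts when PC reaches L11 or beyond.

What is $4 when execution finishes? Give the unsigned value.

5

  step pc=0: xori  $1, $1, 9  regs=(0,5,8,0,10,12,13)
  step pc=1: andi  $4, $1, 4  regs=(0,5,8,0,4,12,13)
  step pc=2: bne  $2, $0, L7  cond=T  regs=(0,5,8,0,4,12,13)
  step pc=3: add  $4, $1, $3  regs=(0,5,8,0,5,12,13)
  step pc=7: addi  $5, $2, 2  regs=(0,5,8,0,5,10,13)
  step pc=8: xor  $1, $1, $1  regs=(0,0,8,0,5,10,13)
  step pc=9: andi  $1, $2, 12  regs=(0,8,8,0,5,10,13)
  step pc=10: andi  $4, $4, 15  regs=(0,8,8,0,5,10,13)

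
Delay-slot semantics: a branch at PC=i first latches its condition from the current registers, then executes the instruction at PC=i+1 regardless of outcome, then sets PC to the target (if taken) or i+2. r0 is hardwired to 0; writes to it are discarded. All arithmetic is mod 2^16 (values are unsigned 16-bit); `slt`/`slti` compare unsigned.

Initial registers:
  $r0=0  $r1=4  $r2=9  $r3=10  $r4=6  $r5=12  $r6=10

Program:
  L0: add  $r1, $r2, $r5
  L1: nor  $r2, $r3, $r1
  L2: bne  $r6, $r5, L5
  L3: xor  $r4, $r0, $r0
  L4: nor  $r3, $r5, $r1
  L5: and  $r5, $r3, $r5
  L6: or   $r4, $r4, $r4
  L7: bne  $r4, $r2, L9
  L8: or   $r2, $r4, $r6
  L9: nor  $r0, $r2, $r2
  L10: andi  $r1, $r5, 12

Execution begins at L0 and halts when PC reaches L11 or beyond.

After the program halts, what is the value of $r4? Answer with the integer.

0

#0 add  $r1, $r2, $r5 ; 0/21/9/10/6/12/10
#1 nor  $r2, $r3, $r1 ; 0/21/65504/10/6/12/10
#2 bne  $r6, $r5, L5 ; 0/21/65504/10/6/12/10 ; →target
#3 xor  $r4, $r0, $r0 ; 0/21/65504/10/0/12/10
#5 and  $r5, $r3, $r5 ; 0/21/65504/10/0/8/10
#6 or   $r4, $r4, $r4 ; 0/21/65504/10/0/8/10
#7 bne  $r4, $r2, L9 ; 0/21/65504/10/0/8/10 ; →target
#8 or   $r2, $r4, $r6 ; 0/21/10/10/0/8/10
#9 nor  $r0, $r2, $r2 ; 0/21/10/10/0/8/10
#10 andi  $r1, $r5, 12 ; 0/8/10/10/0/8/10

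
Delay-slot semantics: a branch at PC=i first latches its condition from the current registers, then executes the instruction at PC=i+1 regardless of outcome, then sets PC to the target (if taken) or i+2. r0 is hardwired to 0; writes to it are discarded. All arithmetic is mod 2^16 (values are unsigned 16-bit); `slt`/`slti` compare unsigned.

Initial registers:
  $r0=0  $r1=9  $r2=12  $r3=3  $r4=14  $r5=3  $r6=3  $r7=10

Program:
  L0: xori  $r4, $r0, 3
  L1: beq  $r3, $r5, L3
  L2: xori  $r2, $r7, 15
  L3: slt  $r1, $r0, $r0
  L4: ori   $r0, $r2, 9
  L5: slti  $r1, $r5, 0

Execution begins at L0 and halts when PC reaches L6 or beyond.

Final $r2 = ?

5

[0] xori  $r4, $r0, 3  →  {$r0:0, $r1:9, $r2:12, $r3:3, $r4:3, $r5:3, $r6:3, $r7:10}
[1] beq  $r3, $r5, L3  →  {$r0:0, $r1:9, $r2:12, $r3:3, $r4:3, $r5:3, $r6:3, $r7:10}  ⟨branch taken⟩
[2] xori  $r2, $r7, 15  →  {$r0:0, $r1:9, $r2:5, $r3:3, $r4:3, $r5:3, $r6:3, $r7:10}
[3] slt  $r1, $r0, $r0  →  {$r0:0, $r1:0, $r2:5, $r3:3, $r4:3, $r5:3, $r6:3, $r7:10}
[4] ori   $r0, $r2, 9  →  {$r0:0, $r1:0, $r2:5, $r3:3, $r4:3, $r5:3, $r6:3, $r7:10}
[5] slti  $r1, $r5, 0  →  {$r0:0, $r1:0, $r2:5, $r3:3, $r4:3, $r5:3, $r6:3, $r7:10}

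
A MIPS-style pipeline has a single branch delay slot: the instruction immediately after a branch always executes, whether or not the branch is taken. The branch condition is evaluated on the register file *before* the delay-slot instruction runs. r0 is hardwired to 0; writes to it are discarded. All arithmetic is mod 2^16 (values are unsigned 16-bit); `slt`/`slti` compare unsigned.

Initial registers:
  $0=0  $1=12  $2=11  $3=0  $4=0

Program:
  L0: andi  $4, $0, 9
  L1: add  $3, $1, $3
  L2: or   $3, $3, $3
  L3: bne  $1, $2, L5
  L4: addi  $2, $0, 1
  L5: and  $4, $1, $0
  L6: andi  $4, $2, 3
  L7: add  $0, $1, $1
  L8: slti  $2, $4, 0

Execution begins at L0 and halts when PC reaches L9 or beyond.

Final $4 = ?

1

[0] andi  $4, $0, 9  →  {$0:0, $1:12, $2:11, $3:0, $4:0}
[1] add  $3, $1, $3  →  {$0:0, $1:12, $2:11, $3:12, $4:0}
[2] or   $3, $3, $3  →  {$0:0, $1:12, $2:11, $3:12, $4:0}
[3] bne  $1, $2, L5  →  {$0:0, $1:12, $2:11, $3:12, $4:0}  ⟨branch taken⟩
[4] addi  $2, $0, 1  →  {$0:0, $1:12, $2:1, $3:12, $4:0}
[5] and  $4, $1, $0  →  {$0:0, $1:12, $2:1, $3:12, $4:0}
[6] andi  $4, $2, 3  →  {$0:0, $1:12, $2:1, $3:12, $4:1}
[7] add  $0, $1, $1  →  {$0:0, $1:12, $2:1, $3:12, $4:1}
[8] slti  $2, $4, 0  →  {$0:0, $1:12, $2:0, $3:12, $4:1}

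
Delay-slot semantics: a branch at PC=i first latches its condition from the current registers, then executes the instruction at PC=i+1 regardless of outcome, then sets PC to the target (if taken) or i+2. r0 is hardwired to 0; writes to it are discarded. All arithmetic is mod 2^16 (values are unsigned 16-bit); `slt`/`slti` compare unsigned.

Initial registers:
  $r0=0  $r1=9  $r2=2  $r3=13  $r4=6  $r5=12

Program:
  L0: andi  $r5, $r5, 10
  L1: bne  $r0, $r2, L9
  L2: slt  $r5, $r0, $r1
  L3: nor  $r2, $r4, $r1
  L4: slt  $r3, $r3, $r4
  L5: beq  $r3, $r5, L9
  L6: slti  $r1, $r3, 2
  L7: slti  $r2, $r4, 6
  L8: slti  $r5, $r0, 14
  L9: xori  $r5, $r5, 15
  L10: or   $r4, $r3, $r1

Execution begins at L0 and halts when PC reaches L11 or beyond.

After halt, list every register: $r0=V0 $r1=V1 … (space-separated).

  step pc=0: andi  $r5, $r5, 10  regs=(0,9,2,13,6,8)
  step pc=1: bne  $r0, $r2, L9  cond=T  regs=(0,9,2,13,6,8)
  step pc=2: slt  $r5, $r0, $r1  regs=(0,9,2,13,6,1)
  step pc=9: xori  $r5, $r5, 15  regs=(0,9,2,13,6,14)
  step pc=10: or   $r4, $r3, $r1  regs=(0,9,2,13,13,14)

$r0=0 $r1=9 $r2=2 $r3=13 $r4=13 $r5=14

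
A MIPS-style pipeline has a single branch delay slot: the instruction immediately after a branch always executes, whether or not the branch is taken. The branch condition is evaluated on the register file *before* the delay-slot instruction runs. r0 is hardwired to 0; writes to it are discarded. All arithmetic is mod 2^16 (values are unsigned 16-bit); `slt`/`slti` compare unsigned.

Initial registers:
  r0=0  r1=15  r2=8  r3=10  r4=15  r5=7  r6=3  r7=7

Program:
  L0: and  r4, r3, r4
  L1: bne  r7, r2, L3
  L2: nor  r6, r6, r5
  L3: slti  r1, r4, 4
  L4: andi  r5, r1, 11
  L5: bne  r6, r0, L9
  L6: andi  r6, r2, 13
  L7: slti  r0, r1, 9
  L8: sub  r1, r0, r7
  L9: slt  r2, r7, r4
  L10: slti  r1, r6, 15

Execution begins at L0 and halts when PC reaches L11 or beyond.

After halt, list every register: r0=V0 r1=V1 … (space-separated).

[0] and  r4, r3, r4  →  {r0:0, r1:15, r2:8, r3:10, r4:10, r5:7, r6:3, r7:7}
[1] bne  r7, r2, L3  →  {r0:0, r1:15, r2:8, r3:10, r4:10, r5:7, r6:3, r7:7}  ⟨branch taken⟩
[2] nor  r6, r6, r5  →  {r0:0, r1:15, r2:8, r3:10, r4:10, r5:7, r6:65528, r7:7}
[3] slti  r1, r4, 4  →  {r0:0, r1:0, r2:8, r3:10, r4:10, r5:7, r6:65528, r7:7}
[4] andi  r5, r1, 11  →  {r0:0, r1:0, r2:8, r3:10, r4:10, r5:0, r6:65528, r7:7}
[5] bne  r6, r0, L9  →  {r0:0, r1:0, r2:8, r3:10, r4:10, r5:0, r6:65528, r7:7}  ⟨branch taken⟩
[6] andi  r6, r2, 13  →  {r0:0, r1:0, r2:8, r3:10, r4:10, r5:0, r6:8, r7:7}
[9] slt  r2, r7, r4  →  {r0:0, r1:0, r2:1, r3:10, r4:10, r5:0, r6:8, r7:7}
[10] slti  r1, r6, 15  →  {r0:0, r1:1, r2:1, r3:10, r4:10, r5:0, r6:8, r7:7}

r0=0 r1=1 r2=1 r3=10 r4=10 r5=0 r6=8 r7=7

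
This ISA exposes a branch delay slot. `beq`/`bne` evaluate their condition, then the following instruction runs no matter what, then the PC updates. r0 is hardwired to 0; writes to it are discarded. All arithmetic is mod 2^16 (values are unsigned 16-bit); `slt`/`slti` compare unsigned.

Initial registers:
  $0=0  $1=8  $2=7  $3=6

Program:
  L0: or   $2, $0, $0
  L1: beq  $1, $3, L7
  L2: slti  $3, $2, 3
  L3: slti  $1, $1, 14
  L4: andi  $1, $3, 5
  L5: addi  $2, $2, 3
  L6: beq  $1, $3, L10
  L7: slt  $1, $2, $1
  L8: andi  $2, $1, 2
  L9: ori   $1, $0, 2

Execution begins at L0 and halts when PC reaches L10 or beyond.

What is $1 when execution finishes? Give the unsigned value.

0

  step pc=0: or   $2, $0, $0  regs=(0,8,0,6)
  step pc=1: beq  $1, $3, L7  cond=F  regs=(0,8,0,6)
  step pc=2: slti  $3, $2, 3  regs=(0,8,0,1)
  step pc=3: slti  $1, $1, 14  regs=(0,1,0,1)
  step pc=4: andi  $1, $3, 5  regs=(0,1,0,1)
  step pc=5: addi  $2, $2, 3  regs=(0,1,3,1)
  step pc=6: beq  $1, $3, L10  cond=T  regs=(0,1,3,1)
  step pc=7: slt  $1, $2, $1  regs=(0,0,3,1)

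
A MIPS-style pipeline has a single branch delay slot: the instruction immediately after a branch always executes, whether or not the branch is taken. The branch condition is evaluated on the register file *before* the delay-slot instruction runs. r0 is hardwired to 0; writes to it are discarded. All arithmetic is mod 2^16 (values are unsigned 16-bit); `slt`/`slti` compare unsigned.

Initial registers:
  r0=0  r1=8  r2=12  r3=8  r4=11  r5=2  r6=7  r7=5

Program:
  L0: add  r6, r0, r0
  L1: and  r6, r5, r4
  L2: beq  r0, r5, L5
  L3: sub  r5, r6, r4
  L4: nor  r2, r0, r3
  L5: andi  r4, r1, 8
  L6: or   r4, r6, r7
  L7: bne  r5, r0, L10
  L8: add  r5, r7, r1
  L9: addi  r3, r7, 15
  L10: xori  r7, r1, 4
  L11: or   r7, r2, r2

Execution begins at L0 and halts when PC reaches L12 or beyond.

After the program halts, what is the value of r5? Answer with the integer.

13

  step pc=0: add  r6, r0, r0  regs=(0,8,12,8,11,2,0,5)
  step pc=1: and  r6, r5, r4  regs=(0,8,12,8,11,2,2,5)
  step pc=2: beq  r0, r5, L5  cond=F  regs=(0,8,12,8,11,2,2,5)
  step pc=3: sub  r5, r6, r4  regs=(0,8,12,8,11,65527,2,5)
  step pc=4: nor  r2, r0, r3  regs=(0,8,65527,8,11,65527,2,5)
  step pc=5: andi  r4, r1, 8  regs=(0,8,65527,8,8,65527,2,5)
  step pc=6: or   r4, r6, r7  regs=(0,8,65527,8,7,65527,2,5)
  step pc=7: bne  r5, r0, L10  cond=T  regs=(0,8,65527,8,7,65527,2,5)
  step pc=8: add  r5, r7, r1  regs=(0,8,65527,8,7,13,2,5)
  step pc=10: xori  r7, r1, 4  regs=(0,8,65527,8,7,13,2,12)
  step pc=11: or   r7, r2, r2  regs=(0,8,65527,8,7,13,2,65527)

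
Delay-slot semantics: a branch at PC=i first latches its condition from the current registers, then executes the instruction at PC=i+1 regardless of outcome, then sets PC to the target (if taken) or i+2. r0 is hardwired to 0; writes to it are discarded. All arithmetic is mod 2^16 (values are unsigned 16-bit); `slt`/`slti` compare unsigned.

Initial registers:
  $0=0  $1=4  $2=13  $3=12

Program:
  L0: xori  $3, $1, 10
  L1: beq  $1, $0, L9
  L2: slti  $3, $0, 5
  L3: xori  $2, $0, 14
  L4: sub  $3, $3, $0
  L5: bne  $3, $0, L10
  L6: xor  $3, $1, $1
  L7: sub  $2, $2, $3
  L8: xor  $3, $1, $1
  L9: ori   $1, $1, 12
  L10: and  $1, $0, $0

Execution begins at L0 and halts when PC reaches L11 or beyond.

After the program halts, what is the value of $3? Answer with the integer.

#0 xori  $3, $1, 10 ; 0/4/13/14
#1 beq  $1, $0, L9 ; 0/4/13/14 ; →fallthru
#2 slti  $3, $0, 5 ; 0/4/13/1
#3 xori  $2, $0, 14 ; 0/4/14/1
#4 sub  $3, $3, $0 ; 0/4/14/1
#5 bne  $3, $0, L10 ; 0/4/14/1 ; →target
#6 xor  $3, $1, $1 ; 0/4/14/0
#10 and  $1, $0, $0 ; 0/0/14/0

0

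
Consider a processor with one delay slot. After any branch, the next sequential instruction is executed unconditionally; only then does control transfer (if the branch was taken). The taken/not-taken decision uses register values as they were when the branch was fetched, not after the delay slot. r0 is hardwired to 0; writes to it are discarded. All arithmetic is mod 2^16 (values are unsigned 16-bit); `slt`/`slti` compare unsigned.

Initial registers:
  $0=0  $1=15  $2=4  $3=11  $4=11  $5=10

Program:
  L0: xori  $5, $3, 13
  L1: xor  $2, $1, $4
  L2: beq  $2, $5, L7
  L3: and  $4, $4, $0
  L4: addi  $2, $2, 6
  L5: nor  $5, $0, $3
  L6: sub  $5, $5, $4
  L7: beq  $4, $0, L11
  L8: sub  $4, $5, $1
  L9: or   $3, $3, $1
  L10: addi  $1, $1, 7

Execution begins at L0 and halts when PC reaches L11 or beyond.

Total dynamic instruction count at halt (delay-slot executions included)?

9

[0] xori  $5, $3, 13  →  {$0:0, $1:15, $2:4, $3:11, $4:11, $5:6}
[1] xor  $2, $1, $4  →  {$0:0, $1:15, $2:4, $3:11, $4:11, $5:6}
[2] beq  $2, $5, L7  →  {$0:0, $1:15, $2:4, $3:11, $4:11, $5:6}  ⟨branch fallthrough⟩
[3] and  $4, $4, $0  →  {$0:0, $1:15, $2:4, $3:11, $4:0, $5:6}
[4] addi  $2, $2, 6  →  {$0:0, $1:15, $2:10, $3:11, $4:0, $5:6}
[5] nor  $5, $0, $3  →  {$0:0, $1:15, $2:10, $3:11, $4:0, $5:65524}
[6] sub  $5, $5, $4  →  {$0:0, $1:15, $2:10, $3:11, $4:0, $5:65524}
[7] beq  $4, $0, L11  →  {$0:0, $1:15, $2:10, $3:11, $4:0, $5:65524}  ⟨branch taken⟩
[8] sub  $4, $5, $1  →  {$0:0, $1:15, $2:10, $3:11, $4:65509, $5:65524}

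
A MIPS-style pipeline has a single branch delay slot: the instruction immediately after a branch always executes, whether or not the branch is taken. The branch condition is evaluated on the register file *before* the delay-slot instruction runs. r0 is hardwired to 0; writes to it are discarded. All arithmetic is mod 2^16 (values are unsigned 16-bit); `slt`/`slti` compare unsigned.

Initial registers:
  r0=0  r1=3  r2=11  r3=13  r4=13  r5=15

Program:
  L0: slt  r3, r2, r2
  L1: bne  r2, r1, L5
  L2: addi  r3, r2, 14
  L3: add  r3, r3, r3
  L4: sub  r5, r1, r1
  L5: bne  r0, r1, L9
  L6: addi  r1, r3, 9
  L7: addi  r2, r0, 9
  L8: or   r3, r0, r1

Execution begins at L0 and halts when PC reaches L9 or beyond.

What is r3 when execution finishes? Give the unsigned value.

25

PC=0  slt  r3, r2, r2        | r0=0 r1=3 r2=11 r3=0 r4=13 r5=15
PC=1  bne  r2, r1, L5        | r0=0 r1=3 r2=11 r3=0 r4=13 r5=15  [TAKEN]
PC=2  addi  r3, r2, 14       | r0=0 r1=3 r2=11 r3=25 r4=13 r5=15
PC=5  bne  r0, r1, L9        | r0=0 r1=3 r2=11 r3=25 r4=13 r5=15  [TAKEN]
PC=6  addi  r1, r3, 9        | r0=0 r1=34 r2=11 r3=25 r4=13 r5=15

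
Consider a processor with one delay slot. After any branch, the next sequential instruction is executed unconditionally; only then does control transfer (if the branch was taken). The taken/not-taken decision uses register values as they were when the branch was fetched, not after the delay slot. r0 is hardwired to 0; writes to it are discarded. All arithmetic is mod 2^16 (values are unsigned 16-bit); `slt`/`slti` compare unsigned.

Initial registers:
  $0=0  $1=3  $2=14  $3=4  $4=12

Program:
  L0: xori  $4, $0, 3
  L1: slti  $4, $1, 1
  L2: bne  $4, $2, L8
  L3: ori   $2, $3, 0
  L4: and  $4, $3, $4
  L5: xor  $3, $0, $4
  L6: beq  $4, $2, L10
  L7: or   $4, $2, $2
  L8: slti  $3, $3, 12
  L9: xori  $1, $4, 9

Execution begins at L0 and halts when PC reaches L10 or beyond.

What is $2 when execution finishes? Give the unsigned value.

4

[0] xori  $4, $0, 3  →  {$0:0, $1:3, $2:14, $3:4, $4:3}
[1] slti  $4, $1, 1  →  {$0:0, $1:3, $2:14, $3:4, $4:0}
[2] bne  $4, $2, L8  →  {$0:0, $1:3, $2:14, $3:4, $4:0}  ⟨branch taken⟩
[3] ori   $2, $3, 0  →  {$0:0, $1:3, $2:4, $3:4, $4:0}
[8] slti  $3, $3, 12  →  {$0:0, $1:3, $2:4, $3:1, $4:0}
[9] xori  $1, $4, 9  →  {$0:0, $1:9, $2:4, $3:1, $4:0}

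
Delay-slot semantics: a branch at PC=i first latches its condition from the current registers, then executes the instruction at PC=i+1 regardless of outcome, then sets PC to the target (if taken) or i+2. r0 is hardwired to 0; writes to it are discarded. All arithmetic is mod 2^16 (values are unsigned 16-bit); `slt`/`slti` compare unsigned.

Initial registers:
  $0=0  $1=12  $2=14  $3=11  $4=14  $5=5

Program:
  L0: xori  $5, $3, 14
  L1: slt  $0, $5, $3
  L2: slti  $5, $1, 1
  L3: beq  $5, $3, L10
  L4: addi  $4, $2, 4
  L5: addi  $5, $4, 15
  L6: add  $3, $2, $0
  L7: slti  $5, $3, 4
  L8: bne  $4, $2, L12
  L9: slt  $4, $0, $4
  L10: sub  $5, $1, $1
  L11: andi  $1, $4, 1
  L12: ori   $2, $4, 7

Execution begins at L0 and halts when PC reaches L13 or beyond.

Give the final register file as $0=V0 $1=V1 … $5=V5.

$0=0 $1=12 $2=7 $3=14 $4=1 $5=0

[0] xori  $5, $3, 14  →  {$0:0, $1:12, $2:14, $3:11, $4:14, $5:5}
[1] slt  $0, $5, $3  →  {$0:0, $1:12, $2:14, $3:11, $4:14, $5:5}
[2] slti  $5, $1, 1  →  {$0:0, $1:12, $2:14, $3:11, $4:14, $5:0}
[3] beq  $5, $3, L10  →  {$0:0, $1:12, $2:14, $3:11, $4:14, $5:0}  ⟨branch fallthrough⟩
[4] addi  $4, $2, 4  →  {$0:0, $1:12, $2:14, $3:11, $4:18, $5:0}
[5] addi  $5, $4, 15  →  {$0:0, $1:12, $2:14, $3:11, $4:18, $5:33}
[6] add  $3, $2, $0  →  {$0:0, $1:12, $2:14, $3:14, $4:18, $5:33}
[7] slti  $5, $3, 4  →  {$0:0, $1:12, $2:14, $3:14, $4:18, $5:0}
[8] bne  $4, $2, L12  →  {$0:0, $1:12, $2:14, $3:14, $4:18, $5:0}  ⟨branch taken⟩
[9] slt  $4, $0, $4  →  {$0:0, $1:12, $2:14, $3:14, $4:1, $5:0}
[12] ori   $2, $4, 7  →  {$0:0, $1:12, $2:7, $3:14, $4:1, $5:0}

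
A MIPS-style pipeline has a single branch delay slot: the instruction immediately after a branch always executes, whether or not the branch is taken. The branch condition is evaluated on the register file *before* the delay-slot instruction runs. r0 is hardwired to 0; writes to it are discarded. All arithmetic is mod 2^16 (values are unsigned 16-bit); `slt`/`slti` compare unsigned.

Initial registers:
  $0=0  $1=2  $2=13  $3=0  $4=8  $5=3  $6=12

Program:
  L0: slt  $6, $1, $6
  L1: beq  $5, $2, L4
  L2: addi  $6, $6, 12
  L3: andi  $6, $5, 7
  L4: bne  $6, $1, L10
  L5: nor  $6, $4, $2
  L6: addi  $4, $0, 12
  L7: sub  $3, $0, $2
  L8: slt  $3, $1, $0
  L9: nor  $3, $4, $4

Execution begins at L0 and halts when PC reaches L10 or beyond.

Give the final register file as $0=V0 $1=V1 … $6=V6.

  step pc=0: slt  $6, $1, $6  regs=(0,2,13,0,8,3,1)
  step pc=1: beq  $5, $2, L4  cond=F  regs=(0,2,13,0,8,3,1)
  step pc=2: addi  $6, $6, 12  regs=(0,2,13,0,8,3,13)
  step pc=3: andi  $6, $5, 7  regs=(0,2,13,0,8,3,3)
  step pc=4: bne  $6, $1, L10  cond=T  regs=(0,2,13,0,8,3,3)
  step pc=5: nor  $6, $4, $2  regs=(0,2,13,0,8,3,65522)

$0=0 $1=2 $2=13 $3=0 $4=8 $5=3 $6=65522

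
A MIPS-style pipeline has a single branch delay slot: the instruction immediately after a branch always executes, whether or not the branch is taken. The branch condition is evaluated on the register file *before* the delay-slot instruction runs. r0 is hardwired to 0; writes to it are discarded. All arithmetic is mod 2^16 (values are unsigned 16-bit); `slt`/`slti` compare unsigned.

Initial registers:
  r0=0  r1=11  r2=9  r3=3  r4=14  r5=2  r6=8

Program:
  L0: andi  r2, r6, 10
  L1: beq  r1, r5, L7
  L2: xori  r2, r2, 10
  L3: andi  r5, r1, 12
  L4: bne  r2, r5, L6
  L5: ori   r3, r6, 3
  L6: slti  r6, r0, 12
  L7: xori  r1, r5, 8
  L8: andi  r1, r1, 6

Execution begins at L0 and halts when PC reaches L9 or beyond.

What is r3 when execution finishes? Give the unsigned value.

#0 andi  r2, r6, 10 ; 0/11/8/3/14/2/8
#1 beq  r1, r5, L7 ; 0/11/8/3/14/2/8 ; →fallthru
#2 xori  r2, r2, 10 ; 0/11/2/3/14/2/8
#3 andi  r5, r1, 12 ; 0/11/2/3/14/8/8
#4 bne  r2, r5, L6 ; 0/11/2/3/14/8/8 ; →target
#5 ori   r3, r6, 3 ; 0/11/2/11/14/8/8
#6 slti  r6, r0, 12 ; 0/11/2/11/14/8/1
#7 xori  r1, r5, 8 ; 0/0/2/11/14/8/1
#8 andi  r1, r1, 6 ; 0/0/2/11/14/8/1

11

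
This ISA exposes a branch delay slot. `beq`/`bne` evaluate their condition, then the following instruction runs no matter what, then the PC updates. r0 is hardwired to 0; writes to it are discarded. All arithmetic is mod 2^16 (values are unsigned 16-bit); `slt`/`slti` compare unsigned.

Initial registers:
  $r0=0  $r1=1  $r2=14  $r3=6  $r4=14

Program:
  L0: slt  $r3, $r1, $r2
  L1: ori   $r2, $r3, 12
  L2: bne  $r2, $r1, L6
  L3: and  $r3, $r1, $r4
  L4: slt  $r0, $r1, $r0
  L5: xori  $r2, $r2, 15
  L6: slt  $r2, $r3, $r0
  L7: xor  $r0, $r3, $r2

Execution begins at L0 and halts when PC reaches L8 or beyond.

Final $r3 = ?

  step pc=0: slt  $r3, $r1, $r2  regs=(0,1,14,1,14)
  step pc=1: ori   $r2, $r3, 12  regs=(0,1,13,1,14)
  step pc=2: bne  $r2, $r1, L6  cond=T  regs=(0,1,13,1,14)
  step pc=3: and  $r3, $r1, $r4  regs=(0,1,13,0,14)
  step pc=6: slt  $r2, $r3, $r0  regs=(0,1,0,0,14)
  step pc=7: xor  $r0, $r3, $r2  regs=(0,1,0,0,14)

0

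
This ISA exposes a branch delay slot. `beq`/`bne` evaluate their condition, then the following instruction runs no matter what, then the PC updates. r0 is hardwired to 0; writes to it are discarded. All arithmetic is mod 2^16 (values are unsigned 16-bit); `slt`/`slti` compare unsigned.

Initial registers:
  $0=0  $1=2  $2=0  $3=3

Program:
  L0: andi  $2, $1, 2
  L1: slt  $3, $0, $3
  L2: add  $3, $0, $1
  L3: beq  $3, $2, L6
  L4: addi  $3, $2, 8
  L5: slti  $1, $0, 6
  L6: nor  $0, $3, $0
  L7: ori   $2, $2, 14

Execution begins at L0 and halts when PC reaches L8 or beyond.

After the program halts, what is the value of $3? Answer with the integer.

PC=0  andi  $2, $1, 2        | $0=0 $1=2 $2=2 $3=3
PC=1  slt  $3, $0, $3        | $0=0 $1=2 $2=2 $3=1
PC=2  add  $3, $0, $1        | $0=0 $1=2 $2=2 $3=2
PC=3  beq  $3, $2, L6        | $0=0 $1=2 $2=2 $3=2  [TAKEN]
PC=4  addi  $3, $2, 8        | $0=0 $1=2 $2=2 $3=10
PC=6  nor  $0, $3, $0        | $0=0 $1=2 $2=2 $3=10
PC=7  ori   $2, $2, 14       | $0=0 $1=2 $2=14 $3=10

10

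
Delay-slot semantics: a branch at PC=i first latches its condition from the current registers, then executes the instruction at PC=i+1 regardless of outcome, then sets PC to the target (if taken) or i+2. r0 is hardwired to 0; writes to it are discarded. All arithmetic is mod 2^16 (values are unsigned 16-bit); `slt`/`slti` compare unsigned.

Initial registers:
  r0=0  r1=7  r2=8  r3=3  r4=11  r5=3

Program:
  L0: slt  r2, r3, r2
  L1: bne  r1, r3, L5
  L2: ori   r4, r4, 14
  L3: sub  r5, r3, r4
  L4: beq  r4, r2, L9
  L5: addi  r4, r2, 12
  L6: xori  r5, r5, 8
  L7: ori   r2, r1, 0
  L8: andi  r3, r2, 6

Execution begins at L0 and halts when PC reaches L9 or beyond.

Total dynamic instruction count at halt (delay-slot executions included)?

7

PC=0  slt  r2, r3, r2        | r0=0 r1=7 r2=1 r3=3 r4=11 r5=3
PC=1  bne  r1, r3, L5        | r0=0 r1=7 r2=1 r3=3 r4=11 r5=3  [TAKEN]
PC=2  ori   r4, r4, 14       | r0=0 r1=7 r2=1 r3=3 r4=15 r5=3
PC=5  addi  r4, r2, 12       | r0=0 r1=7 r2=1 r3=3 r4=13 r5=3
PC=6  xori  r5, r5, 8        | r0=0 r1=7 r2=1 r3=3 r4=13 r5=11
PC=7  ori   r2, r1, 0        | r0=0 r1=7 r2=7 r3=3 r4=13 r5=11
PC=8  andi  r3, r2, 6        | r0=0 r1=7 r2=7 r3=6 r4=13 r5=11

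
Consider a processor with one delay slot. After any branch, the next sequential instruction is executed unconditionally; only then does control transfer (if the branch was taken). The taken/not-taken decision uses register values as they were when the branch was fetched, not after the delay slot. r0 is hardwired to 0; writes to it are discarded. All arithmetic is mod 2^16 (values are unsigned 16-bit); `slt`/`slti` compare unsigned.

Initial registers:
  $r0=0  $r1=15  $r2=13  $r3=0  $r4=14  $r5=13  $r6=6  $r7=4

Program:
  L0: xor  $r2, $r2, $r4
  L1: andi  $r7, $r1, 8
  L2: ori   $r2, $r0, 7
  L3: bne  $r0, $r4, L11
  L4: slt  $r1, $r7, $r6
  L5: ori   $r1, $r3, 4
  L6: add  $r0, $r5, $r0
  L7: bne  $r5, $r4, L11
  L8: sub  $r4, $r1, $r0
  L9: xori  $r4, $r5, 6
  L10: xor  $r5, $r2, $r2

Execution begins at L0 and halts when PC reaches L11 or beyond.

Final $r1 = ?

0

[0] xor  $r2, $r2, $r4  →  {$r0:0, $r1:15, $r2:3, $r3:0, $r4:14, $r5:13, $r6:6, $r7:4}
[1] andi  $r7, $r1, 8  →  {$r0:0, $r1:15, $r2:3, $r3:0, $r4:14, $r5:13, $r6:6, $r7:8}
[2] ori   $r2, $r0, 7  →  {$r0:0, $r1:15, $r2:7, $r3:0, $r4:14, $r5:13, $r6:6, $r7:8}
[3] bne  $r0, $r4, L11  →  {$r0:0, $r1:15, $r2:7, $r3:0, $r4:14, $r5:13, $r6:6, $r7:8}  ⟨branch taken⟩
[4] slt  $r1, $r7, $r6  →  {$r0:0, $r1:0, $r2:7, $r3:0, $r4:14, $r5:13, $r6:6, $r7:8}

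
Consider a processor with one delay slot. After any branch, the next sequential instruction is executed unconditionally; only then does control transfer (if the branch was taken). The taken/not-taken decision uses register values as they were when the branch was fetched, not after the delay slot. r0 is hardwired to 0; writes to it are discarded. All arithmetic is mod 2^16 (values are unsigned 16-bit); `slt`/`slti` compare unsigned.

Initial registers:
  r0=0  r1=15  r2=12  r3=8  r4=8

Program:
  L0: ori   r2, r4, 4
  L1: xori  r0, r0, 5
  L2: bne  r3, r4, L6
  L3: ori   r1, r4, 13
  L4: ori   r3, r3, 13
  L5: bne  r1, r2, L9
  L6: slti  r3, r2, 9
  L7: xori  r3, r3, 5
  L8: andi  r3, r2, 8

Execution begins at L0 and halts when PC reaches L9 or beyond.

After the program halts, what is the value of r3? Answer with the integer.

[0] ori   r2, r4, 4  →  {r0:0, r1:15, r2:12, r3:8, r4:8}
[1] xori  r0, r0, 5  →  {r0:0, r1:15, r2:12, r3:8, r4:8}
[2] bne  r3, r4, L6  →  {r0:0, r1:15, r2:12, r3:8, r4:8}  ⟨branch fallthrough⟩
[3] ori   r1, r4, 13  →  {r0:0, r1:13, r2:12, r3:8, r4:8}
[4] ori   r3, r3, 13  →  {r0:0, r1:13, r2:12, r3:13, r4:8}
[5] bne  r1, r2, L9  →  {r0:0, r1:13, r2:12, r3:13, r4:8}  ⟨branch taken⟩
[6] slti  r3, r2, 9  →  {r0:0, r1:13, r2:12, r3:0, r4:8}

0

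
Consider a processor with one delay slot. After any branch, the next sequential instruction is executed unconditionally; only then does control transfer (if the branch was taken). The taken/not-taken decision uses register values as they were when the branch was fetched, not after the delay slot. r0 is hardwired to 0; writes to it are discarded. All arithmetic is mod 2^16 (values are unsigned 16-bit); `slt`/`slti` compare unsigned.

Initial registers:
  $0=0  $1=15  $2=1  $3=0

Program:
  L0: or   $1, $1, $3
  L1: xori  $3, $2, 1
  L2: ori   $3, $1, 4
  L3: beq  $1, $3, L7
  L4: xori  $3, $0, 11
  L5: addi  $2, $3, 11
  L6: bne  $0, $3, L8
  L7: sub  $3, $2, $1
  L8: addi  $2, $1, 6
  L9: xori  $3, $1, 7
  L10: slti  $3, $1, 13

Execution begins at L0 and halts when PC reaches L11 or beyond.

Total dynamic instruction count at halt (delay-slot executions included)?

9

#0 or   $1, $1, $3 ; 0/15/1/0
#1 xori  $3, $2, 1 ; 0/15/1/0
#2 ori   $3, $1, 4 ; 0/15/1/15
#3 beq  $1, $3, L7 ; 0/15/1/15 ; →target
#4 xori  $3, $0, 11 ; 0/15/1/11
#7 sub  $3, $2, $1 ; 0/15/1/65522
#8 addi  $2, $1, 6 ; 0/15/21/65522
#9 xori  $3, $1, 7 ; 0/15/21/8
#10 slti  $3, $1, 13 ; 0/15/21/0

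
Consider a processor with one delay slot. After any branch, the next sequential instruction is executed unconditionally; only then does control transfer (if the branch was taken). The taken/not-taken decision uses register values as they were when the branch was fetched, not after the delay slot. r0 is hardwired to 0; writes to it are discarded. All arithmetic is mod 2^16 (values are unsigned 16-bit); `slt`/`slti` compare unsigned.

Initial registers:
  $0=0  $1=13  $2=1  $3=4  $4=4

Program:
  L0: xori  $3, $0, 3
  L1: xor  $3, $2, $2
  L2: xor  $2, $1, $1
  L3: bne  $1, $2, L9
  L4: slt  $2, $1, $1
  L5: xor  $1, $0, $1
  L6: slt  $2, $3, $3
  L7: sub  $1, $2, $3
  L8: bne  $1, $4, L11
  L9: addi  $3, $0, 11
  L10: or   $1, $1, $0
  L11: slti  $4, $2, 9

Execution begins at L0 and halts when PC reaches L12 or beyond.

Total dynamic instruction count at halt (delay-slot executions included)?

  step pc=0: xori  $3, $0, 3  regs=(0,13,1,3,4)
  step pc=1: xor  $3, $2, $2  regs=(0,13,1,0,4)
  step pc=2: xor  $2, $1, $1  regs=(0,13,0,0,4)
  step pc=3: bne  $1, $2, L9  cond=T  regs=(0,13,0,0,4)
  step pc=4: slt  $2, $1, $1  regs=(0,13,0,0,4)
  step pc=9: addi  $3, $0, 11  regs=(0,13,0,11,4)
  step pc=10: or   $1, $1, $0  regs=(0,13,0,11,4)
  step pc=11: slti  $4, $2, 9  regs=(0,13,0,11,1)

8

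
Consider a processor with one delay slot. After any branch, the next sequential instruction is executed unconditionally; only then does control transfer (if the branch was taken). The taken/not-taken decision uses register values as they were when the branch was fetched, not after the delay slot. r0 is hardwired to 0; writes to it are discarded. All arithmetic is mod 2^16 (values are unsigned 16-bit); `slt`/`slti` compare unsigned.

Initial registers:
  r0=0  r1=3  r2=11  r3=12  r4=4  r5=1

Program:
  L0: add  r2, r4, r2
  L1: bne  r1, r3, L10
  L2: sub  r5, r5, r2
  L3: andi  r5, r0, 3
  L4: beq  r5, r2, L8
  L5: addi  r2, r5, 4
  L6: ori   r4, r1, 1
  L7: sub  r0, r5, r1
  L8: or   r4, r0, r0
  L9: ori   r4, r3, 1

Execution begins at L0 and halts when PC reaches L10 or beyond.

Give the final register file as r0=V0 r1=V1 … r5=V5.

r0=0 r1=3 r2=15 r3=12 r4=4 r5=65522

[0] add  r2, r4, r2  →  {r0:0, r1:3, r2:15, r3:12, r4:4, r5:1}
[1] bne  r1, r3, L10  →  {r0:0, r1:3, r2:15, r3:12, r4:4, r5:1}  ⟨branch taken⟩
[2] sub  r5, r5, r2  →  {r0:0, r1:3, r2:15, r3:12, r4:4, r5:65522}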